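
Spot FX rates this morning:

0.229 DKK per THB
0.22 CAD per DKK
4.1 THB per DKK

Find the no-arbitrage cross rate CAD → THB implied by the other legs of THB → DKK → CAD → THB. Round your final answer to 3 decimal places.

19.849

Known legs of the cycle: 0.229 × 0.22 = 0.05038
For no arbitrage the full-cycle product must be 1, so the missing rate is 1 / 0.05038 ≈ 19.84915.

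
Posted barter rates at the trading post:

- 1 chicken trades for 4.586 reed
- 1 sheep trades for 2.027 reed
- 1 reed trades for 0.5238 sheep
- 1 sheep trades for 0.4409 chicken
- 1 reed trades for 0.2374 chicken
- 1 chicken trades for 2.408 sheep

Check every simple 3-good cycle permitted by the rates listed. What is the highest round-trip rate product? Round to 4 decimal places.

1.1588

sheep→reed→chicken→sheep: 2.027 × 0.2374 × 2.408 = 1.15875
sheep→chicken→reed→sheep: 0.4409 × 4.586 × 0.5238 = 1.05911
Maximum is sheep→reed→chicken→sheep at 1.1588; arbitrage exists.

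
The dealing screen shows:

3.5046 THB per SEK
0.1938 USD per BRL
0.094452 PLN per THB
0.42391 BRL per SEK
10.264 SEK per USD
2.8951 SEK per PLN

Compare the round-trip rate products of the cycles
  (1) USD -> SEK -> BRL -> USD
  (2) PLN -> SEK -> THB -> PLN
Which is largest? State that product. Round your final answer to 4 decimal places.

(1) 10.264 × 0.42391 × 0.1938 = 0.84323
(2) 2.8951 × 3.5046 × 0.094452 = 0.95833
Highest is cycle (2) at 0.9583 (≤1, no arbitrage).

0.9583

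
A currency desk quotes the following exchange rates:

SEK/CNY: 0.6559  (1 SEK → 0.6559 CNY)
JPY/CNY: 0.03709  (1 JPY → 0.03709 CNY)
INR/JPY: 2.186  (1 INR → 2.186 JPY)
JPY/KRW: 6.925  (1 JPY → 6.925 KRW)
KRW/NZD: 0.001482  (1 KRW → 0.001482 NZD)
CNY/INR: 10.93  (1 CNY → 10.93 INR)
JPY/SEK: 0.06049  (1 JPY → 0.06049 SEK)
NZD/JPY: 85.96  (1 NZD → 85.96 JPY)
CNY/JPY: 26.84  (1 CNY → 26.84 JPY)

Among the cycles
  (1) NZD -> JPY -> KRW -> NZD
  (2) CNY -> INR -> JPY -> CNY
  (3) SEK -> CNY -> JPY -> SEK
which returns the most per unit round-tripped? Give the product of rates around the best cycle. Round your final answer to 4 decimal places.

1.0649

(1) 85.96 × 6.925 × 0.001482 = 0.88219
(2) 10.93 × 2.186 × 0.03709 = 0.88619
(3) 0.6559 × 26.84 × 0.06049 = 1.06489
Highest is cycle (3) at 1.0649 (>1, arbitrage).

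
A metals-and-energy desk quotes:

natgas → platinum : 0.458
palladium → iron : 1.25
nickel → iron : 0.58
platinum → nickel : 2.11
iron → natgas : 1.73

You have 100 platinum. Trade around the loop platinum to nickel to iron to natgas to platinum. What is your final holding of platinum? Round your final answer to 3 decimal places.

100 platinum × 2.11 = 211 nickel
211 nickel × 0.58 = 122.38 iron
122.38 iron × 1.73 = 211.7174 natgas
211.7174 natgas × 0.458 = 96.9665692 platinum

96.967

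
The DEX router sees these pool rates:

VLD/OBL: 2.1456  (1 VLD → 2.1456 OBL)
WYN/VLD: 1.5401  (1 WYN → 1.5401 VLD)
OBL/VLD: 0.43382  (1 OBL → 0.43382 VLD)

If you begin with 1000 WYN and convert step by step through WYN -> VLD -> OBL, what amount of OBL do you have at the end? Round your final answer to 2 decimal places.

1000 WYN × 1.5401 = 1540.1 VLD
1540.1 VLD × 2.1456 = 3304.43856 OBL

3304.44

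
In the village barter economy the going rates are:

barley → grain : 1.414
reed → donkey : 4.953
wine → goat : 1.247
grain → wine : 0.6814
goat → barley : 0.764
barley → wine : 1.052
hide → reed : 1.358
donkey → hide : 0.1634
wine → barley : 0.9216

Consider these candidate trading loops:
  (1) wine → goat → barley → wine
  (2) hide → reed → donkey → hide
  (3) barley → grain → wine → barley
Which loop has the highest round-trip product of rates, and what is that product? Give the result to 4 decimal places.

(1) 1.247 × 0.764 × 1.052 = 1.00225
(2) 1.358 × 4.953 × 0.1634 = 1.09906
(3) 1.414 × 0.6814 × 0.9216 = 0.88796
Highest is cycle (2) at 1.0991 (>1, arbitrage).

1.0991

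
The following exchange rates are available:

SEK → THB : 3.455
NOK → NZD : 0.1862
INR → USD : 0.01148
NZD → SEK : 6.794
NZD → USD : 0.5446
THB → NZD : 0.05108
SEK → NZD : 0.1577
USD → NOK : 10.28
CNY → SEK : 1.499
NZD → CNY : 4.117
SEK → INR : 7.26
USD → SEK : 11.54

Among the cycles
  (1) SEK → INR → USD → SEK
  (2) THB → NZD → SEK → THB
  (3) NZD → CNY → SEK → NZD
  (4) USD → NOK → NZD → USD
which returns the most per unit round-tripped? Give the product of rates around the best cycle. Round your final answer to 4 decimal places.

1.1990

(1) 7.26 × 0.01148 × 11.54 = 0.96180
(2) 0.05108 × 6.794 × 3.455 = 1.19901
(3) 4.117 × 1.499 × 0.1577 = 0.97323
(4) 10.28 × 0.1862 × 0.5446 = 1.04244
Highest is cycle (2) at 1.1990 (>1, arbitrage).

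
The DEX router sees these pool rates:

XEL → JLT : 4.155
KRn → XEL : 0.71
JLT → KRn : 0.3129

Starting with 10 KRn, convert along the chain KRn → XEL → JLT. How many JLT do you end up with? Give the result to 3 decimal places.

29.501

10 KRn × 0.71 = 7.1 XEL
7.1 XEL × 4.155 = 29.5005 JLT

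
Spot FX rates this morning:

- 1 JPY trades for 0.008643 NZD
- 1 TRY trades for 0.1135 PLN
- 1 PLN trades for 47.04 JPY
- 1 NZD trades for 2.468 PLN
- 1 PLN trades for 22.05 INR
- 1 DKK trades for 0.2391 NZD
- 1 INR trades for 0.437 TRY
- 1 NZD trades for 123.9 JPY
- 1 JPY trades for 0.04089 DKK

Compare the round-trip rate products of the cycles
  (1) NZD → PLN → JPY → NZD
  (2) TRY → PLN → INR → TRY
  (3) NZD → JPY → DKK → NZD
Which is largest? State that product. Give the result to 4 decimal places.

1.2113

(1) 2.468 × 47.04 × 0.008643 = 1.00341
(2) 0.1135 × 22.05 × 0.437 = 1.09367
(3) 123.9 × 0.04089 × 0.2391 = 1.21135
Highest is cycle (3) at 1.2113 (>1, arbitrage).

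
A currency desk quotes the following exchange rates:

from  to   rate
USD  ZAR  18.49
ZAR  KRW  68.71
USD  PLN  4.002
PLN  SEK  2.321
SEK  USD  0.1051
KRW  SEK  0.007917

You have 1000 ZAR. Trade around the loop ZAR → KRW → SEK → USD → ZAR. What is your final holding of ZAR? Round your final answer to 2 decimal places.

1000 ZAR × 68.71 = 68710 KRW
68710 KRW × 0.007917 = 543.97707 SEK
543.97707 SEK × 0.1051 = 57.171990057 USD
57.171990057 USD × 18.49 = 1057.11009615393 ZAR

1057.11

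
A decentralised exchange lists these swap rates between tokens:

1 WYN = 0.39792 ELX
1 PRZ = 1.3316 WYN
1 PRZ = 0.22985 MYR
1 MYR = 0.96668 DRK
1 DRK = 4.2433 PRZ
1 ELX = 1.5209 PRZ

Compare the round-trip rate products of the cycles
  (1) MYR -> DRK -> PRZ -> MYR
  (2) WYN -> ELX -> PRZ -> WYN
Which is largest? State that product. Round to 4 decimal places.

(1) 0.96668 × 4.2433 × 0.22985 = 0.94282
(2) 0.39792 × 1.5209 × 1.3316 = 0.80588
Highest is cycle (1) at 0.9428 (≤1, no arbitrage).

0.9428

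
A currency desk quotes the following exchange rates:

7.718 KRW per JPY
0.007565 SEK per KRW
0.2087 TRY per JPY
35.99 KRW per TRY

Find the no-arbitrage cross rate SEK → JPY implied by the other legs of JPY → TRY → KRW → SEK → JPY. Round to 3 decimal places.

Known legs of the cycle: 0.2087 × 35.99 × 0.007565 = 0.056821569845
For no arbitrage the full-cycle product must be 1, so the missing rate is 1 / 0.056821569845 ≈ 17.59895.

17.599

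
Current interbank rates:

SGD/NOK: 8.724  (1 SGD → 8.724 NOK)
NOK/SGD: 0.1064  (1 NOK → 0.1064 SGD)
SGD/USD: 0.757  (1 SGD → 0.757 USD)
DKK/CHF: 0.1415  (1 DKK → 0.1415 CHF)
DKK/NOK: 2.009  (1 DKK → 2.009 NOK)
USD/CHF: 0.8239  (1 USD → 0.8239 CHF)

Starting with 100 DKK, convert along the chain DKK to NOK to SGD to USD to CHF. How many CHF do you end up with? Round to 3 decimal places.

100 DKK × 2.009 = 200.9 NOK
200.9 NOK × 0.1064 = 21.37576 SGD
21.37576 SGD × 0.757 = 16.18145032 USD
16.18145032 USD × 0.8239 = 13.331896918648 CHF

13.332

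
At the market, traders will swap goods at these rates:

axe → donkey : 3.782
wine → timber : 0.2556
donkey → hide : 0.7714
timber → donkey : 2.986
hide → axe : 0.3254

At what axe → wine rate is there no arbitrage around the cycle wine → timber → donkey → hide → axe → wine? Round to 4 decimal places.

5.2198

Known legs of the cycle: 0.2556 × 2.986 × 0.7714 × 0.3254 = 0.191578970884896
For no arbitrage the full-cycle product must be 1, so the missing rate is 1 / 0.191578970884896 ≈ 5.219780.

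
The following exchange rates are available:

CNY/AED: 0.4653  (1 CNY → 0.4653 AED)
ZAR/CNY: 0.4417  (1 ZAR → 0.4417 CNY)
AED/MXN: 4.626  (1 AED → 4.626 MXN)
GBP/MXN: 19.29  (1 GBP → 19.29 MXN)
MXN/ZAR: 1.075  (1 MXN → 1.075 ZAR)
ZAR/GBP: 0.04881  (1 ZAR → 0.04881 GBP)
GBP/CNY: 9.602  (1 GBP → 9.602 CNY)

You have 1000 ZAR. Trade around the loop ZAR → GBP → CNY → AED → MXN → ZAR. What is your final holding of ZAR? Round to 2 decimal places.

1000 ZAR × 0.04881 = 48.81 GBP
48.81 GBP × 9.602 = 468.67362 CNY
468.67362 CNY × 0.4653 = 218.073835386 AED
218.073835386 AED × 4.626 = 1008.809562495636 MXN
1008.809562495636 MXN × 1.075 = 1084.4702796828087 ZAR

1084.47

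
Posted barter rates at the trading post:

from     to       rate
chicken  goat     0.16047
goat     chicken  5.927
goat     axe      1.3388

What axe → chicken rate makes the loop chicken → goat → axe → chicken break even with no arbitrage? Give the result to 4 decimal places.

Known legs of the cycle: 0.16047 × 1.3388 = 0.214837236
For no arbitrage the full-cycle product must be 1, so the missing rate is 1 / 0.214837236 ≈ 4.654687.

4.6547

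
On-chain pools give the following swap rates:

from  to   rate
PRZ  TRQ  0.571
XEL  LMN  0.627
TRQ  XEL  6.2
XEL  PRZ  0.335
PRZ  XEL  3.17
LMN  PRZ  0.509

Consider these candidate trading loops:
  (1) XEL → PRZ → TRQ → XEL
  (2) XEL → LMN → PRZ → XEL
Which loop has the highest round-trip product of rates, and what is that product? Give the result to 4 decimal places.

(1) 0.335 × 0.571 × 6.2 = 1.18597
(2) 0.627 × 0.509 × 3.17 = 1.01168
Highest is cycle (1) at 1.1860 (>1, arbitrage).

1.1860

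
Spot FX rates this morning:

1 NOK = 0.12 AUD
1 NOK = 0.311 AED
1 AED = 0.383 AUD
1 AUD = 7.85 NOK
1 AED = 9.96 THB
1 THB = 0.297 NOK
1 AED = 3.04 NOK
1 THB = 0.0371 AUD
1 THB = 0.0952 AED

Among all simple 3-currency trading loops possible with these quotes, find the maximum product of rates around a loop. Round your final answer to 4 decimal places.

AED→AUD→NOK→AED: 0.383 × 7.85 × 0.311 = 0.93504
AED→THB→NOK→AED: 9.96 × 0.297 × 0.311 = 0.91998
Maximum is AED→AUD→NOK→AED at 0.9350; no arbitrage — every cycle loses value.

0.9350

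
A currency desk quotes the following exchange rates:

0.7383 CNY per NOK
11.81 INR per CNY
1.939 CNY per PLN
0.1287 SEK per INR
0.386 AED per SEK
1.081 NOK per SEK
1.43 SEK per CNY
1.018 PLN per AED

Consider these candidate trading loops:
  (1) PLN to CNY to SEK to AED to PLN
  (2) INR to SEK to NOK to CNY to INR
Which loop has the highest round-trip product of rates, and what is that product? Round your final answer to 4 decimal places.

1.2131

(1) 1.939 × 1.43 × 0.386 × 1.018 = 1.08955
(2) 0.1287 × 1.081 × 0.7383 × 11.81 = 1.21307
Highest is cycle (2) at 1.2131 (>1, arbitrage).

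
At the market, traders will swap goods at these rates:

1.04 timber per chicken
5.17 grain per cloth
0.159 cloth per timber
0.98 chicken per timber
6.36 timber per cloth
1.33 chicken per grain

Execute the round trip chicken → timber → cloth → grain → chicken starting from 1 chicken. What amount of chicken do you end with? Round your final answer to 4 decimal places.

1 chicken × 1.04 = 1.04 timber
1.04 timber × 0.159 = 0.16536 cloth
0.16536 cloth × 5.17 = 0.8549112 grain
0.8549112 grain × 1.33 = 1.137031896 chicken

1.1370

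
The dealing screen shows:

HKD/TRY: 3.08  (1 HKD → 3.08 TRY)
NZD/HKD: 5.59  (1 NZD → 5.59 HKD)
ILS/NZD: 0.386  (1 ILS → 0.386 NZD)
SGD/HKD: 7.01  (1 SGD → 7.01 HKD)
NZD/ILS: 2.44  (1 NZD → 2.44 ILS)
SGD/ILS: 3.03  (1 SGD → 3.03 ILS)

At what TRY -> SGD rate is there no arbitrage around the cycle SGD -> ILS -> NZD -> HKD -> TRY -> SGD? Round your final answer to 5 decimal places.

0.04966

Known legs of the cycle: 3.03 × 0.386 × 5.59 × 3.08 = 20.136892776
For no arbitrage the full-cycle product must be 1, so the missing rate is 1 / 20.136892776 ≈ 0.0496601.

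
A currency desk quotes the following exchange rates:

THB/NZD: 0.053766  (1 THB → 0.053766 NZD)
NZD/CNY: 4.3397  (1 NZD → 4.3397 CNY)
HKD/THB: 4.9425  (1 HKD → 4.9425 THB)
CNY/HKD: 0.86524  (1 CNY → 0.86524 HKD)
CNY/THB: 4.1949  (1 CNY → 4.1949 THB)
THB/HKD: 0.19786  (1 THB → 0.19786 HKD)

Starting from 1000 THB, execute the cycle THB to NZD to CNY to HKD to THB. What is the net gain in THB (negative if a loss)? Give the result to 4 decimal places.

-2.1835

1000 THB × 0.053766 = 53.766 NZD
53.766 NZD × 4.3397 = 233.3283102 CNY
233.3283102 CNY × 0.86524 = 201.884987117448 HKD
201.884987117448 HKD × 4.9425 = 997.81654882798674 THB
Net change: 997.81654882798674 − 1000 = -2.18345117201326 THB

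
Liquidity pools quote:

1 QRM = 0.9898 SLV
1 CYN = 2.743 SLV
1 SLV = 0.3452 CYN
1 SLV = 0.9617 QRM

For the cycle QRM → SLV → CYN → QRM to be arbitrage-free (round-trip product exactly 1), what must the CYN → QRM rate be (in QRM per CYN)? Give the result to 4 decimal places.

Known legs of the cycle: 0.9898 × 0.3452 = 0.34167896
For no arbitrage the full-cycle product must be 1, so the missing rate is 1 / 0.34167896 ≈ 2.926724.

2.9267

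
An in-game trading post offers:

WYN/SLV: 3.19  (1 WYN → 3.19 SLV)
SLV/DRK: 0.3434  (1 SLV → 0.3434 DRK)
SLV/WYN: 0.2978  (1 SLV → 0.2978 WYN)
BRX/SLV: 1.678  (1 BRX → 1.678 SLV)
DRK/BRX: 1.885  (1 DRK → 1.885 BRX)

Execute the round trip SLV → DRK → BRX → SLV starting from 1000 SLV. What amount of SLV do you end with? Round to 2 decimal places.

1086.18

1000 SLV × 0.3434 = 343.4 DRK
343.4 DRK × 1.885 = 647.309 BRX
647.309 BRX × 1.678 = 1086.184502 SLV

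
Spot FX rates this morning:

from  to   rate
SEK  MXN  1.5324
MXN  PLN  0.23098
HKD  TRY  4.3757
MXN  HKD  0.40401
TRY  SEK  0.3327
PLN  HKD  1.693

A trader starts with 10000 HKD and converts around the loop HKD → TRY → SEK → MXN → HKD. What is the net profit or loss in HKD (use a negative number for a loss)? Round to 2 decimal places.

-987.10

10000 HKD × 4.3757 = 43757 TRY
43757 TRY × 0.3327 = 14557.9539 SEK
14557.9539 SEK × 1.5324 = 22308.60855636 MXN
22308.60855636 MXN × 0.40401 = 9012.9009428550036 HKD
Net change: 9012.9009428550036 − 10000 = -987.0990571449964 HKD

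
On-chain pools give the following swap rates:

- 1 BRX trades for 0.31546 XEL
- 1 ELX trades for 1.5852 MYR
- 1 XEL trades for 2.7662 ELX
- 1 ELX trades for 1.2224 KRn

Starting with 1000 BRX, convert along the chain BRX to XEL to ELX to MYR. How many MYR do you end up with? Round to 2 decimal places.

1000 BRX × 0.31546 = 315.46 XEL
315.46 XEL × 2.7662 = 872.625452 ELX
872.625452 ELX × 1.5852 = 1383.2858665104 MYR

1383.29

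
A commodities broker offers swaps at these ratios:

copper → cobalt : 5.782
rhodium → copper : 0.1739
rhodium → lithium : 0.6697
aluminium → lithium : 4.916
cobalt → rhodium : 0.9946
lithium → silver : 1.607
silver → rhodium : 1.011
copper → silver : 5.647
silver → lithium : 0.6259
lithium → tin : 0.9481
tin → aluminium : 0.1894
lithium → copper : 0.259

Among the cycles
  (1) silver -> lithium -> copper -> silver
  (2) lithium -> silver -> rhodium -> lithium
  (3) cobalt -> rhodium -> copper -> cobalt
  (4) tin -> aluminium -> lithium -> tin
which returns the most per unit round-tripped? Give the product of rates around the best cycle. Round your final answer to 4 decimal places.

(1) 0.6259 × 0.259 × 5.647 = 0.91542
(2) 1.607 × 1.011 × 0.6697 = 1.08805
(3) 0.9946 × 0.1739 × 5.782 = 1.00006
(4) 0.1894 × 4.916 × 0.9481 = 0.88277
Highest is cycle (2) at 1.0880 (>1, arbitrage).

1.0880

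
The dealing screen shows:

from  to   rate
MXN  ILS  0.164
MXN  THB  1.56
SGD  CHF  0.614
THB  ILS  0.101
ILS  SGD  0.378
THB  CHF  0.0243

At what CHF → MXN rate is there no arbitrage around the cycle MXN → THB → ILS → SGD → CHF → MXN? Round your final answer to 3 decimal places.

Known legs of the cycle: 1.56 × 0.101 × 0.378 × 0.614 = 0.03656841552
For no arbitrage the full-cycle product must be 1, so the missing rate is 1 / 0.03656841552 ≈ 27.34600.

27.346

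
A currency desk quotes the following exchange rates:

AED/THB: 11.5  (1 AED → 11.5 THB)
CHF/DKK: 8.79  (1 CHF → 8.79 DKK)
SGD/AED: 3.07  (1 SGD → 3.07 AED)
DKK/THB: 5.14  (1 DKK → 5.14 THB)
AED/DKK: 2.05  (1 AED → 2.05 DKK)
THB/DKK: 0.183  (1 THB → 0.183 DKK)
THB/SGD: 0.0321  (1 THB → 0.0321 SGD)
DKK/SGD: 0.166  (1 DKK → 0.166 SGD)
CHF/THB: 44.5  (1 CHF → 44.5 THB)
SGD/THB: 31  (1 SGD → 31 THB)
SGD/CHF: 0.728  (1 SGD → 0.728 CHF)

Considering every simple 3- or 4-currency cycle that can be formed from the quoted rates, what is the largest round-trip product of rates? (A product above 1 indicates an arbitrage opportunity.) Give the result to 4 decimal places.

1.1333

AED→THB→SGD→AED: 11.5 × 0.0321 × 3.07 = 1.13329
AED→THB→DKK→SGD→AED: 11.5 × 0.183 × 0.166 × 3.07 = 1.07250
SGD→CHF→DKK→SGD: 0.728 × 8.79 × 0.166 = 1.06225
SGD→CHF→DKK→THB→SGD: 0.728 × 8.79 × 5.14 × 0.0321 = 1.05582
AED→DKK→SGD→AED: 2.05 × 0.166 × 3.07 = 1.04472
SGD→CHF→THB→SGD: 0.728 × 44.5 × 0.0321 = 1.03991
AED→DKK→THB→SGD→AED: 2.05 × 5.14 × 0.0321 × 3.07 = 1.03839
SGD→CHF→THB→DKK→SGD: 0.728 × 44.5 × 0.183 × 0.166 = 0.98413
SGD→THB→DKK→SGD: 31 × 0.183 × 0.166 = 0.94172
Maximum is AED→THB→SGD→AED at 1.1333; arbitrage exists.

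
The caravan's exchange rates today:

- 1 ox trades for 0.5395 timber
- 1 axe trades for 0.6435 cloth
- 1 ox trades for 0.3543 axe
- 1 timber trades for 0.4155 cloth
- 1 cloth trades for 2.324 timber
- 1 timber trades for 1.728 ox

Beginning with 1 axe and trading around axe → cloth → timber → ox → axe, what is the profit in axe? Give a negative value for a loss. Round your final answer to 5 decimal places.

-0.08441

1 axe × 0.6435 = 0.6435 cloth
0.6435 cloth × 2.324 = 1.495494 timber
1.495494 timber × 1.728 = 2.584213632 ox
2.584213632 ox × 0.3543 = 0.9155868898176 axe
Net change: 0.9155868898176 − 1 = -0.0844131101824 axe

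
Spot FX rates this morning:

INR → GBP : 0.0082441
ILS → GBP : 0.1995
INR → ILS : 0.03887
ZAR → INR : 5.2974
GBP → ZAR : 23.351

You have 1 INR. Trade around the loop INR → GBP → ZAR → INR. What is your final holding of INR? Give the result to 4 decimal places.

1.0198

1 INR × 0.0082441 = 0.0082441 GBP
0.0082441 GBP × 23.351 = 0.1925079791 ZAR
0.1925079791 ZAR × 5.2974 = 1.01979176848434 INR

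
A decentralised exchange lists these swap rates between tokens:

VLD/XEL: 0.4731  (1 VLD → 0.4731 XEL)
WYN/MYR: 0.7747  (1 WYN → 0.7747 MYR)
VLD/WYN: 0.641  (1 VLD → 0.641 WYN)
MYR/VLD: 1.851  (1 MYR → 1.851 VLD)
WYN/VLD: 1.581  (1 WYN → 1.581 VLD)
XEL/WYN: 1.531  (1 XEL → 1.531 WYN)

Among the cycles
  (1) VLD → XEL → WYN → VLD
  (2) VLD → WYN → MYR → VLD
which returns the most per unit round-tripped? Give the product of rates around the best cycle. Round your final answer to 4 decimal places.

1.1451

(1) 0.4731 × 1.531 × 1.581 = 1.14514
(2) 0.641 × 0.7747 × 1.851 = 0.91917
Highest is cycle (1) at 1.1451 (>1, arbitrage).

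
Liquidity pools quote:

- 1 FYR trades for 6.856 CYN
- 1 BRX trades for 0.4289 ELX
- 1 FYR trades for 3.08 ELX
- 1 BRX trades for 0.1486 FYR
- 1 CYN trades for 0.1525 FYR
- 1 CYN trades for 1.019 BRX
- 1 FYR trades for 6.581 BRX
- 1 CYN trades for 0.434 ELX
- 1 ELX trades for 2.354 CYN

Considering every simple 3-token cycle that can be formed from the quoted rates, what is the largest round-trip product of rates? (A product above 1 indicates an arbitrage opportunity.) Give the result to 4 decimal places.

1.1057

FYR→ELX→CYN→FYR: 3.08 × 2.354 × 0.1525 = 1.10567
BRX→FYR→CYN→BRX: 0.1486 × 6.856 × 1.019 = 1.03816
BRX→ELX→CYN→BRX: 0.4289 × 2.354 × 1.019 = 1.02881
Maximum is FYR→ELX→CYN→FYR at 1.1057; arbitrage exists.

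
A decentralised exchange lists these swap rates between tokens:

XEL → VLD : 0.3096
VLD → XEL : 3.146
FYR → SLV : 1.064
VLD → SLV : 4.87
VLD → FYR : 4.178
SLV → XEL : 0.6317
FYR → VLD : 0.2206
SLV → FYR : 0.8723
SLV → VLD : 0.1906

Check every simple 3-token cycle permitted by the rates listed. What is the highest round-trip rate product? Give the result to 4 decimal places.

0.9524

XEL→VLD→SLV→XEL: 0.3096 × 4.87 × 0.6317 = 0.95245
FYR→VLD→SLV→FYR: 0.2206 × 4.87 × 0.8723 = 0.93713
FYR→SLV→VLD→FYR: 1.064 × 0.1906 × 4.178 = 0.84729
Maximum is XEL→VLD→SLV→XEL at 0.9524; no arbitrage — every cycle loses value.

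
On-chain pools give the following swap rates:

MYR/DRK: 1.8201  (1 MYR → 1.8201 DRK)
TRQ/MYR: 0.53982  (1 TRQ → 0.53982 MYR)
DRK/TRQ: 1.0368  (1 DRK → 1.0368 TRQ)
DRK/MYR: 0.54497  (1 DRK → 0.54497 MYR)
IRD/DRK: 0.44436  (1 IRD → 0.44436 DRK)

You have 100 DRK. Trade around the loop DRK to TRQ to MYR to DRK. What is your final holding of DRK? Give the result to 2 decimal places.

101.87

100 DRK × 1.0368 = 103.68 TRQ
103.68 TRQ × 0.53982 = 55.9685376 MYR
55.9685376 MYR × 1.8201 = 101.86833528576 DRK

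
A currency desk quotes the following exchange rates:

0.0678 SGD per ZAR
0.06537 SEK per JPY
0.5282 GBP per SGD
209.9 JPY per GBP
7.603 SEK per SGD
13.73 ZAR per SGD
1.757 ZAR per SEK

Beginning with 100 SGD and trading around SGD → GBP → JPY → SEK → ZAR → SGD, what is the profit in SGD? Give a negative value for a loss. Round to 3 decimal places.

100 SGD × 0.5282 = 52.82 GBP
52.82 GBP × 209.9 = 11086.918 JPY
11086.918 JPY × 0.06537 = 724.75182966 SEK
724.75182966 SEK × 1.757 = 1273.38896471262 ZAR
1273.38896471262 ZAR × 0.0678 = 86.335771807515636 SGD
Net change: 86.335771807515636 − 100 = -13.664228192484364 SGD

-13.664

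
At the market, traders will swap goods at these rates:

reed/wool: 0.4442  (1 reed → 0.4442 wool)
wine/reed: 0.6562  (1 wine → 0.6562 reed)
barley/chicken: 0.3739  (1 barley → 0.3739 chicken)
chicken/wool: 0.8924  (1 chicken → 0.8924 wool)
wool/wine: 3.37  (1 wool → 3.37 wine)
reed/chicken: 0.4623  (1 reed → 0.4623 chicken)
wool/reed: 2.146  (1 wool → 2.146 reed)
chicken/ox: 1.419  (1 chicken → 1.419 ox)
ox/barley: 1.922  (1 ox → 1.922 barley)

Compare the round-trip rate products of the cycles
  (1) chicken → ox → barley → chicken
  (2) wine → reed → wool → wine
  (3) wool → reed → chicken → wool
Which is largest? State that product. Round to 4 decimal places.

1.0197

(1) 1.419 × 1.922 × 0.3739 = 1.01974
(2) 0.6562 × 0.4442 × 3.37 = 0.98230
(3) 2.146 × 0.4623 × 0.8924 = 0.88535
Highest is cycle (1) at 1.0197 (>1, arbitrage).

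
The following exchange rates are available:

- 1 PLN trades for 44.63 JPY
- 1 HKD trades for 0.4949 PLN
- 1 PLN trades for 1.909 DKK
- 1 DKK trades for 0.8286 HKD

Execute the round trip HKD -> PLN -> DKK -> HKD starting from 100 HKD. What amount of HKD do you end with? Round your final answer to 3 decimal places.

78.283

100 HKD × 0.4949 = 49.49 PLN
49.49 PLN × 1.909 = 94.47641 DKK
94.47641 DKK × 0.8286 = 78.283153326 HKD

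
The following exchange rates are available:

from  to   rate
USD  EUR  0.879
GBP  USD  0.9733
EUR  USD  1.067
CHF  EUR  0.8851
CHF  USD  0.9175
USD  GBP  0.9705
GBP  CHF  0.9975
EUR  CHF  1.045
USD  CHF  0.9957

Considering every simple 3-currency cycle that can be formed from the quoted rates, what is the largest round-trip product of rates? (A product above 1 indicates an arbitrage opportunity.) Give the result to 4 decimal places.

0.9403

EUR→USD→CHF→EUR: 1.067 × 0.9957 × 0.8851 = 0.94034
CHF→USD→GBP→CHF: 0.9175 × 0.9705 × 0.9975 = 0.88821
EUR→CHF→USD→EUR: 1.045 × 0.9175 × 0.879 = 0.84277
Maximum is EUR→USD→CHF→EUR at 0.9403; no arbitrage — every cycle loses value.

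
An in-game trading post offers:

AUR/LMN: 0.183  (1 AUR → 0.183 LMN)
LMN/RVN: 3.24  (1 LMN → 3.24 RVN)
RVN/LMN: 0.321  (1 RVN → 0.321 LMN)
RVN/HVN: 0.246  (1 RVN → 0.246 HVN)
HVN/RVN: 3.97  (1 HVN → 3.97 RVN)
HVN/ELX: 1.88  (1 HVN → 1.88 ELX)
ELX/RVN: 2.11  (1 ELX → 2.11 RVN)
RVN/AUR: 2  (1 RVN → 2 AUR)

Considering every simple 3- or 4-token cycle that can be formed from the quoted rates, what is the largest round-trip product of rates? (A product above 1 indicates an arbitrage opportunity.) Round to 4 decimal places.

RVN→AUR→LMN→RVN: 2 × 0.183 × 3.24 = 1.18584
RVN→HVN→ELX→RVN: 0.246 × 1.88 × 2.11 = 0.97583
Maximum is RVN→AUR→LMN→RVN at 1.1858; arbitrage exists.

1.1858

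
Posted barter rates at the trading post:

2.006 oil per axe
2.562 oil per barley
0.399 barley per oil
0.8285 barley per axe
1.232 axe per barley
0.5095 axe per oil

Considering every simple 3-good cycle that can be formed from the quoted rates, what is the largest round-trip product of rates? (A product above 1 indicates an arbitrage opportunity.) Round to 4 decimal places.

1.0815

barley→oil→axe→barley: 2.562 × 0.5095 × 0.8285 = 1.08147
barley→axe→oil→barley: 1.232 × 2.006 × 0.399 = 0.98609
Maximum is barley→oil→axe→barley at 1.0815; arbitrage exists.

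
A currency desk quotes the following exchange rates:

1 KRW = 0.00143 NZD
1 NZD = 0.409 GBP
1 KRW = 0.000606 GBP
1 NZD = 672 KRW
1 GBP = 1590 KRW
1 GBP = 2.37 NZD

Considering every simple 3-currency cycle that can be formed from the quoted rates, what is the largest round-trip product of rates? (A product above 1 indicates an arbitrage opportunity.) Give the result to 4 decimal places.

0.9651

GBP→NZD→KRW→GBP: 2.37 × 672 × 0.000606 = 0.96514
GBP→KRW→NZD→GBP: 1590 × 0.00143 × 0.409 = 0.92994
Maximum is GBP→NZD→KRW→GBP at 0.9651; no arbitrage — every cycle loses value.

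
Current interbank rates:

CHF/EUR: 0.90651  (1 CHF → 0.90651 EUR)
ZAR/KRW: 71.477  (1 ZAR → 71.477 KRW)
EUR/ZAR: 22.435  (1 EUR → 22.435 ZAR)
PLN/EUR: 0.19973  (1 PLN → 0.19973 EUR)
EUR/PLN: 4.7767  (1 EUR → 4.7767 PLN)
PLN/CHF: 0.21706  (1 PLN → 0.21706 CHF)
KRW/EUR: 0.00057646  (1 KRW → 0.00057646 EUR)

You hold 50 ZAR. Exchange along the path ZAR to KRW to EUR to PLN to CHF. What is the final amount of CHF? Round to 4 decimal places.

50 ZAR × 71.477 = 3573.85 KRW
3573.85 KRW × 0.00057646 = 2.060181571 EUR
2.060181571 EUR × 4.7767 = 9.8408693101957 PLN
9.8408693101957 PLN × 0.21706 = 2.136059092471078642 CHF

2.1361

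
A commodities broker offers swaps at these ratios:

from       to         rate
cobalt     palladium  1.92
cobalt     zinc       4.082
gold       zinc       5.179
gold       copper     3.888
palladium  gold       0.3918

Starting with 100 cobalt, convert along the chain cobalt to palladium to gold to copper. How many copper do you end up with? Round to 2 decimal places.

100 cobalt × 1.92 = 192 palladium
192 palladium × 0.3918 = 75.2256 gold
75.2256 gold × 3.888 = 292.4771328 copper

292.48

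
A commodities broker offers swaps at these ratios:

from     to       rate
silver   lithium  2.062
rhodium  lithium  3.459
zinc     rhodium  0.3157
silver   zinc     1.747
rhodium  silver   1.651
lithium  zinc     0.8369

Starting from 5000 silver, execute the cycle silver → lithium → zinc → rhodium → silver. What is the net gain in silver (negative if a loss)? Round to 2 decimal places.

-502.68

5000 silver × 2.062 = 10310 lithium
10310 lithium × 0.8369 = 8628.439 zinc
8628.439 zinc × 0.3157 = 2723.9981923 rhodium
2723.9981923 rhodium × 1.651 = 4497.3210154873 silver
Net change: 4497.3210154873 − 5000 = -502.6789845127 silver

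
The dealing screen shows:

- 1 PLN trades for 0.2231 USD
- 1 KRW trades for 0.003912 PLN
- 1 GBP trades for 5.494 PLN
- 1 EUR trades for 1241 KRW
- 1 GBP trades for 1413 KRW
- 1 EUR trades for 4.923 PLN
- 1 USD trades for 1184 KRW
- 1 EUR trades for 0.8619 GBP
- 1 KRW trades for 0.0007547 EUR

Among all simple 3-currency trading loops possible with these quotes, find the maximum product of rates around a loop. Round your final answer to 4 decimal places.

1.0334

KRW→PLN→USD→KRW: 0.003912 × 0.2231 × 1184 = 1.03336
KRW→EUR→GBP→KRW: 0.0007547 × 0.8619 × 1413 = 0.91912
Maximum is KRW→PLN→USD→KRW at 1.0334; arbitrage exists.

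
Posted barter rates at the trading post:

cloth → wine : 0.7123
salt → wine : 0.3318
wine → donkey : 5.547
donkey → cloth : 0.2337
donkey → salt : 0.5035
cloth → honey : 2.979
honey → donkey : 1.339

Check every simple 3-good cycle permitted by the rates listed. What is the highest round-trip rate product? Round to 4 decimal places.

0.9322

cloth→honey→donkey→cloth: 2.979 × 1.339 × 0.2337 = 0.93220
wine→donkey→salt→wine: 5.547 × 0.5035 × 0.3318 = 0.92669
cloth→wine→donkey→cloth: 0.7123 × 5.547 × 0.2337 = 0.92338
Maximum is cloth→honey→donkey→cloth at 0.9322; no arbitrage — every cycle loses value.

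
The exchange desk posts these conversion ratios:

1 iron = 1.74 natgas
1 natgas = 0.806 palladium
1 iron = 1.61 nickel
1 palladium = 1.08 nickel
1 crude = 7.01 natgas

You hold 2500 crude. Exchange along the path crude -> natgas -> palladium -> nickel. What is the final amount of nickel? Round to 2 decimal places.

15255.16

2500 crude × 7.01 = 17525 natgas
17525 natgas × 0.806 = 14125.15 palladium
14125.15 palladium × 1.08 = 15255.162 nickel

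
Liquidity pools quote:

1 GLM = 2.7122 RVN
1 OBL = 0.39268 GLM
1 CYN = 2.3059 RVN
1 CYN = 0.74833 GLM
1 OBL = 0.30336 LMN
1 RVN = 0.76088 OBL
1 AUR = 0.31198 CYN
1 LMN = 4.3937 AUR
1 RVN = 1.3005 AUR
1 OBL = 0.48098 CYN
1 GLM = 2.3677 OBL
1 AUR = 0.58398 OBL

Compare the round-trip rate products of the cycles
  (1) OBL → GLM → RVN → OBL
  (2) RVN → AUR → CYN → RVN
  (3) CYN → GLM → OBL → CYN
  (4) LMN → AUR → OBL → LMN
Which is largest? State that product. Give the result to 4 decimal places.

(1) 0.39268 × 2.7122 × 0.76088 = 0.81036
(2) 1.3005 × 0.31198 × 2.3059 = 0.93557
(3) 0.74833 × 2.3677 × 0.48098 = 0.85221
(4) 4.3937 × 0.58398 × 0.30336 = 0.77837
Highest is cycle (2) at 0.9356 (≤1, no arbitrage).

0.9356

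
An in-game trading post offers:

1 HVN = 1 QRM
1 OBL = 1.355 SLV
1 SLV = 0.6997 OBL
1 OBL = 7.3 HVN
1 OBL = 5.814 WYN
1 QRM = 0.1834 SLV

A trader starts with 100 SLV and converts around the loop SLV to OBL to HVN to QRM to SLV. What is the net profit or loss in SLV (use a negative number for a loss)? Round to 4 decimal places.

100 SLV × 0.6997 = 69.97 OBL
69.97 OBL × 7.3 = 510.781 HVN
510.781 HVN × 1 = 510.781 QRM
510.781 QRM × 0.1834 = 93.6772354 SLV
Net change: 93.6772354 − 100 = -6.3227646 SLV

-6.3228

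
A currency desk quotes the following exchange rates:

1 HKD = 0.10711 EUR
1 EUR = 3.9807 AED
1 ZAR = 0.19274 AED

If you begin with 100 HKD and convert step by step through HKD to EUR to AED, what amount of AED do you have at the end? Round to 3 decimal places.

100 HKD × 0.10711 = 10.711 EUR
10.711 EUR × 3.9807 = 42.6372777 AED

42.637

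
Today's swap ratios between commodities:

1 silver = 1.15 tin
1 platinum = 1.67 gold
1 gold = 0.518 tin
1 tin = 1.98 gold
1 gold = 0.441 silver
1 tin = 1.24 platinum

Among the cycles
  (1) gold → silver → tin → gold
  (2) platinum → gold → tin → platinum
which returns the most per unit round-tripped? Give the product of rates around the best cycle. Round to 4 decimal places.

(1) 0.441 × 1.15 × 1.98 = 1.00416
(2) 1.67 × 0.518 × 1.24 = 1.07267
Highest is cycle (2) at 1.0727 (>1, arbitrage).

1.0727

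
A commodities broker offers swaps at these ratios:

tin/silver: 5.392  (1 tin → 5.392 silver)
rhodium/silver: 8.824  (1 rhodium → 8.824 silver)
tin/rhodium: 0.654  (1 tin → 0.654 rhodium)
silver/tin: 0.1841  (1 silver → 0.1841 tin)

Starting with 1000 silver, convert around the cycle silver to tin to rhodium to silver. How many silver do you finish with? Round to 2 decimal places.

1062.42

1000 silver × 0.1841 = 184.1 tin
184.1 tin × 0.654 = 120.4014 rhodium
120.4014 rhodium × 8.824 = 1062.4219536 silver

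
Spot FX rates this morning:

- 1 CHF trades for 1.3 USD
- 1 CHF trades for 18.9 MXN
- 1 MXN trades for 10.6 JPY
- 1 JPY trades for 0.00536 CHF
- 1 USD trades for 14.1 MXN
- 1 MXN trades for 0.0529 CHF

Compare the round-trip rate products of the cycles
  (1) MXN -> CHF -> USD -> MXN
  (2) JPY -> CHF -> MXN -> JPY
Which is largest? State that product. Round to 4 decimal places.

(1) 0.0529 × 1.3 × 14.1 = 0.96966
(2) 0.00536 × 18.9 × 10.6 = 1.07382
Highest is cycle (2) at 1.0738 (>1, arbitrage).

1.0738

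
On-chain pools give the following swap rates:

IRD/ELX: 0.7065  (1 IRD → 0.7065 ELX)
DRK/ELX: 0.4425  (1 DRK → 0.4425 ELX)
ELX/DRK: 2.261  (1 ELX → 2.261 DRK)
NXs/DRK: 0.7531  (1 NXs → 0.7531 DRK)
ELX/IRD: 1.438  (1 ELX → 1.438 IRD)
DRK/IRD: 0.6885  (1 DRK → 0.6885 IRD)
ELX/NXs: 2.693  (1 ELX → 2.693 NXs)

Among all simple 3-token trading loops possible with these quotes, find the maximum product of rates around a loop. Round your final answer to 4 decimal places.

1.0998

DRK→IRD→ELX→DRK: 0.6885 × 0.7065 × 2.261 = 1.09981
DRK→ELX→NXs→DRK: 0.4425 × 2.693 × 0.7531 = 0.89743
Maximum is DRK→IRD→ELX→DRK at 1.0998; arbitrage exists.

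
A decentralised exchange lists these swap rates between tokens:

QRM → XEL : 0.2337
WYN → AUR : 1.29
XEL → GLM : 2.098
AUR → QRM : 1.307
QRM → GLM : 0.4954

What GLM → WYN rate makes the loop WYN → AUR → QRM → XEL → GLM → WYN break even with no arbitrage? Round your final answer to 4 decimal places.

1.2097

Known legs of the cycle: 1.29 × 1.307 × 0.2337 × 2.098 = 0.826664892678
For no arbitrage the full-cycle product must be 1, so the missing rate is 1 / 0.826664892678 ≈ 1.209680.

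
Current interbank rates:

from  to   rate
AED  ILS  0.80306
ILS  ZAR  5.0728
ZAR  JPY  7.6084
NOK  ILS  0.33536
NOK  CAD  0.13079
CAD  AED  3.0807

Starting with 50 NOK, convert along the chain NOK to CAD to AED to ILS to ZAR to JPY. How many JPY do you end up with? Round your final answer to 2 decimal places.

50 NOK × 0.13079 = 6.5395 CAD
6.5395 CAD × 3.0807 = 20.14623765 AED
20.14623765 AED × 0.80306 = 16.178637607209 ILS
16.178637607209 ILS × 5.0728 = 82.0709928538498152 ZAR
82.0709928538498152 ZAR × 7.6084 = 624.42894202923093396768 JPY

624.43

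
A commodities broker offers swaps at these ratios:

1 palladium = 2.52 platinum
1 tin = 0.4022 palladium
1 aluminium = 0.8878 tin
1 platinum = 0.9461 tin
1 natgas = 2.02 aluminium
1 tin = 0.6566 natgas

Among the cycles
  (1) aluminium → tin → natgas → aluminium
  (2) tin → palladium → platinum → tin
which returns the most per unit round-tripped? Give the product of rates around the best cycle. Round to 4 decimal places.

1.1775

(1) 0.8878 × 0.6566 × 2.02 = 1.17752
(2) 0.4022 × 2.52 × 0.9461 = 0.95891
Highest is cycle (1) at 1.1775 (>1, arbitrage).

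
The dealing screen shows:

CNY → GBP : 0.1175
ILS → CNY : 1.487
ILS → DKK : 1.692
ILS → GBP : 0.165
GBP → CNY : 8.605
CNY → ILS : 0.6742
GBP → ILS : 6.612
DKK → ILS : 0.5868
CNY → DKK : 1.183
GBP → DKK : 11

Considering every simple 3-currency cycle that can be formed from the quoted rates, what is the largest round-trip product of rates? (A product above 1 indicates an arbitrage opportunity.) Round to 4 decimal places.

1.1553

GBP→ILS→CNY→GBP: 6.612 × 1.487 × 0.1175 = 1.15527
GBP→DKK→ILS→GBP: 11 × 0.5868 × 0.165 = 1.06504
ILS→CNY→DKK→ILS: 1.487 × 1.183 × 0.5868 = 1.03225
GBP→CNY→ILS→GBP: 8.605 × 0.6742 × 0.165 = 0.95725
Maximum is GBP→ILS→CNY→GBP at 1.1553; arbitrage exists.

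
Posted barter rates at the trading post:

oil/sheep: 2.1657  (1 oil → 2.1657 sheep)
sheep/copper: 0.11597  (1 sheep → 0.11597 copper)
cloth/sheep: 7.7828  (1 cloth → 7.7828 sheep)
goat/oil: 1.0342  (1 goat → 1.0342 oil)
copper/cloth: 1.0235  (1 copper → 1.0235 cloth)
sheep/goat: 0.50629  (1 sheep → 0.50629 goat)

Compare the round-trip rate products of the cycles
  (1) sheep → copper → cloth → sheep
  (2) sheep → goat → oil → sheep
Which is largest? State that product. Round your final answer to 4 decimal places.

1.1340

(1) 0.11597 × 1.0235 × 7.7828 = 0.92378
(2) 0.50629 × 1.0342 × 2.1657 = 1.13397
Highest is cycle (2) at 1.1340 (>1, arbitrage).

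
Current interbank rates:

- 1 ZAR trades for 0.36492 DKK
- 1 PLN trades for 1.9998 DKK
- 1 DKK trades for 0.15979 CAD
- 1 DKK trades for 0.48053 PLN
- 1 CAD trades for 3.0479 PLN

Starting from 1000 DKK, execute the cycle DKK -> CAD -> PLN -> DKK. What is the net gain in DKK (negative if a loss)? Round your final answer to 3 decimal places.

-26.050

1000 DKK × 0.15979 = 159.79 CAD
159.79 CAD × 3.0479 = 487.023941 PLN
487.023941 PLN × 1.9998 = 973.9504772118 DKK
Net change: 973.9504772118 − 1000 = -26.0495227882 DKK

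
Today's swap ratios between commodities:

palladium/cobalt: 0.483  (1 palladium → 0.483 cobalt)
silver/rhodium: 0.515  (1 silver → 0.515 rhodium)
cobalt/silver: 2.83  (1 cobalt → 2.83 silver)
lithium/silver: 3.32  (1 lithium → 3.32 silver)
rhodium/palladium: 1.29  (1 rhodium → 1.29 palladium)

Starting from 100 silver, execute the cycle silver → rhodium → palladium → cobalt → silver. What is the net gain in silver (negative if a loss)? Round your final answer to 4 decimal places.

100 silver × 0.515 = 51.5 rhodium
51.5 rhodium × 1.29 = 66.435 palladium
66.435 palladium × 0.483 = 32.088105 cobalt
32.088105 cobalt × 2.83 = 90.80933715 silver
Net change: 90.80933715 − 100 = -9.19066285 silver

-9.1907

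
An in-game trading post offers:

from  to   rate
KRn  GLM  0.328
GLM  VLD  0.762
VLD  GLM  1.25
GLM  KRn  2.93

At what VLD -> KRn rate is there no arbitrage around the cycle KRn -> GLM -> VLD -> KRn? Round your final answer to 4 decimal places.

Known legs of the cycle: 0.328 × 0.762 = 0.249936
For no arbitrage the full-cycle product must be 1, so the missing rate is 1 / 0.249936 ≈ 4.001024.

4.0010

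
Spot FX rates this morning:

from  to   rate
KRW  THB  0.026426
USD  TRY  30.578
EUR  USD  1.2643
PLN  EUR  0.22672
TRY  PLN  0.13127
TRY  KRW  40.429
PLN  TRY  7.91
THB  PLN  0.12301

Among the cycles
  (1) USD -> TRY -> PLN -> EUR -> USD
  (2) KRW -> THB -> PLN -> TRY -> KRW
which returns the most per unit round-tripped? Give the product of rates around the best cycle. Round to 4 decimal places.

1.1506

(1) 30.578 × 0.13127 × 0.22672 × 1.2643 = 1.15057
(2) 0.026426 × 0.12301 × 7.91 × 40.429 = 1.03954
Highest is cycle (1) at 1.1506 (>1, arbitrage).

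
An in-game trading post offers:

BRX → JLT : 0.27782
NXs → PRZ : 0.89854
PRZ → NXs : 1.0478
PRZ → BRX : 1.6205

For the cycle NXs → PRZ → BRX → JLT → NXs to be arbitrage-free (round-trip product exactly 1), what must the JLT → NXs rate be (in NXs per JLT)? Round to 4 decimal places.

Known legs of the cycle: 0.89854 × 1.6205 × 0.27782 = 0.4045292763274
For no arbitrage the full-cycle product must be 1, so the missing rate is 1 / 0.4045292763274 ≈ 2.472009.

2.4720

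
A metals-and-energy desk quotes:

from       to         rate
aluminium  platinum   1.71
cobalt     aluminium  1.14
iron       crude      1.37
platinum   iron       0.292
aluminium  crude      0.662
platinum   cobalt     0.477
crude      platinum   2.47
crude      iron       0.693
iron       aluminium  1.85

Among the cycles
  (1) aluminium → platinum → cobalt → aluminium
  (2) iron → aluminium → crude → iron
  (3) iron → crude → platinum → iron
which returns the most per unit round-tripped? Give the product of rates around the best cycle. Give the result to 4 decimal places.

(1) 1.71 × 0.477 × 1.14 = 0.92986
(2) 1.85 × 0.662 × 0.693 = 0.84872
(3) 1.37 × 2.47 × 0.292 = 0.98810
Highest is cycle (3) at 0.9881 (≤1, no arbitrage).

0.9881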